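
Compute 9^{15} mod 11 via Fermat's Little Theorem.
1

By Fermat's Little Theorem, a^(p-1) ≡ 1 (mod p) for prime p and gcd(a, p) = 1
Here p = 11, so 9^10 ≡ 1 (mod 11)
We can reduce the exponent: 15 mod 10 = 5
So 9^15 ≡ 9^5 (mod 11)
Computing: 9^5 mod 11 = 1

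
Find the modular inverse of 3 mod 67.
3^(-1) ≡ 45 (mod 67). Verification: 3 × 45 = 135 ≡ 1 (mod 67)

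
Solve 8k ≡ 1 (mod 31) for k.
8^(-1) ≡ 4 (mod 31). Verification: 8 × 4 = 32 ≡ 1 (mod 31)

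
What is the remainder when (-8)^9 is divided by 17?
(-8) ≡ 9 (mod 17). 9 = 8 + 1 (binary 1001). Repeated squaring mod 17: 9^1 ≡ 9; 9^2 ≡ 9² = 81 ≡ 13; 9^4 ≡ 13² = 169 ≡ 16; 9^8 ≡ 16² = 256 ≡ 1. Multiply: (-8)^9 ≡ 9^8 × 9^1 ≡ 1 × 9 (mod 17): 1 × 9 = 9 ≡ 9. So (-8)^9 ≡ 9 (mod 17).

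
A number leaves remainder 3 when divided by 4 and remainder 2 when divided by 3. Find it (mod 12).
M = 4 × 3 = 12. M₁ = 3, y₁ ≡ 3 (mod 4). M₂ = 4, y₂ ≡ 1 (mod 3). n = 3×3×3 + 2×4×1 ≡ 11 (mod 12)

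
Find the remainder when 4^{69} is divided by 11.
By Fermat: 4^{10} ≡ 1 (mod 11). 69 = 6×10 + 9. So 4^{69} ≡ 4^{9} ≡ 3 (mod 11)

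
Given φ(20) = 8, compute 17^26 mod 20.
By Euler: 17^{8} ≡ 1 (mod 20) since gcd(17, 20) = 1. 26 = 3×8 + 2. So 17^{26} ≡ 17^{2} ≡ 9 (mod 20)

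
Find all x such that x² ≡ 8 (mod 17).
The square roots of 8 mod 17 are 12 and 5. Verify: 12² = 144 ≡ 8 (mod 17)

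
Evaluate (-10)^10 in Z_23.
(-10) ≡ 13 (mod 23). 10 = 8 + 2 (binary 1010). Repeated squaring mod 23: 13^1 ≡ 13; 13^2 ≡ 13² = 169 ≡ 8; 13^4 ≡ 8² = 64 ≡ 18; 13^8 ≡ 18² = 324 ≡ 2. Multiply: (-10)^10 ≡ 13^8 × 13^2 ≡ 2 × 8 (mod 23): 2 × 8 = 16 ≡ 16. So (-10)^10 ≡ 16 (mod 23).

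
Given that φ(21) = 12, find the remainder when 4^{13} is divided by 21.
By Euler: 4^{12} ≡ 1 (mod 21) since gcd(4, 21) = 1. 13 = 1×12 + 1. So 4^{13} ≡ 4^{1} ≡ 4 (mod 21)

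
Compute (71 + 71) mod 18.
16

(71 + 71) = 142
142 mod 18 = 16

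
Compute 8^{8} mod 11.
5

Using successive squaring:
Binary expansion of 8: 1000
Powers of 8 mod 11 (each is the square of the previous):
  8^1 ≡ 8 (mod 11)
  8^2 ≡ 8² = 64 ≡ 9 (mod 11)
  8^4 ≡ 9² = 81 ≡ 4 (mod 11)
  8^8 ≡ 4² = 16 ≡ 5 (mod 11)
8 is a power of 2, so 8^8 is the last square: ≡ 5 (mod 11)
Result: 8^8 ≡ 5 (mod 11)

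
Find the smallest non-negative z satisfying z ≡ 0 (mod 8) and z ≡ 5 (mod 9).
M = 8 × 9 = 72. M₁ = 9, y₁ ≡ 1 (mod 8). M₂ = 8, y₂ ≡ 8 (mod 9). z = 0×9×1 + 5×8×8 ≡ 32 (mod 72)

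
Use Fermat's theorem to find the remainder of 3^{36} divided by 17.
13

By Fermat's Little Theorem, a^(p-1) ≡ 1 (mod p) for prime p and gcd(a, p) = 1
Here p = 17, so 3^16 ≡ 1 (mod 17)
We can reduce the exponent: 36 mod 16 = 4
So 3^36 ≡ 3^4 (mod 17)
Computing: 3^4 mod 17 = 13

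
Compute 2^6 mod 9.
6 = 4 + 2 (binary 110). Repeated squaring mod 9: 2^1 ≡ 2; 2^2 ≡ 2² = 4 ≡ 4; 2^4 ≡ 4² = 16 ≡ 7. Multiply: 2^6 = 2^4 × 2^2 ≡ 7 × 4 (mod 9): 7 × 4 = 28 ≡ 1. So 2^6 ≡ 1 (mod 9).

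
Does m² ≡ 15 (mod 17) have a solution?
By Euler's criterion: 15^{8} ≡ 1 (mod 17). Since this equals 1, 15 is a QR.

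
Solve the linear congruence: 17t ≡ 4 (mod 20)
12

Since gcd(17, 20) = 1 divides 4, a solution exists.
Multiply both sides by the inverse of 17 mod 20:
  17^(-1) mod 20 = 13
  x ≡ 13 × 4 ≡ 52 ≡ 12 (mod 20)
Verification: 17 × 12 = 204 = 10 × 20 + 4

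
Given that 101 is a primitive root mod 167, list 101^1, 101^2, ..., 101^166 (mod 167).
g^1, g^2, ..., g^{166} mod 167: {101, 14, 78, 29, 90, 72, 91, 6, 105, 84, 134, 7, 39, 98, 45, 36, 129, 3, 136, 42, 67, 87, 103, 49, 106, 18, 148, 85, 68, 21, 117, 127, 135, 108, 53, 9, 74, 126, 34, 94, 142, 147, 151, 54, 110, 88, 37, 63, 17, 47, 71, 157, 159, 27, 55, 44, 102, 115, 92, 107, 119, 162, 163, 97, 111, 22, 51, 141, 46, 137, 143, 81, 165, 132, 139, 11, 109, 154, 23, 152, 155, 124, 166, 66, 153, 89, 138, 77, 95, 76, 161, 62, 83, 33, 160, 128, 69, 122, 131, 38, 164, 31, 125, 100, 80, 64, 118, 61, 149, 19, 82, 99, 146, 50, 40, 32, 59, 114, 158, 93, 41, 133, 73, 25, 20, 16, 113, 57, 79, 130, 104, 150, 120, 96, 10, 8, 140, 112, 123, 65, 52, 75, 60, 48, 5, 4, 70, 56, 145, 116, 26, 121, 30, 24, 86, 2, 35, 28, 156, 58, 13, 144, 15, 12, 43, 1}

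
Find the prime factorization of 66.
2 × 3 × 11

Divide by primes starting from smallest:
66 ÷ 2 = 33
33 ÷ 3 = 11
11 ÷ 11 = 1

66 = 2 × 3 × 11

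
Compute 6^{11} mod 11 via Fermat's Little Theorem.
6

By Fermat's Little Theorem, a^(p-1) ≡ 1 (mod p) for prime p and gcd(a, p) = 1
Here p = 11, so 6^10 ≡ 1 (mod 11)
We can reduce the exponent: 11 mod 10 = 1
So 6^11 ≡ 6^1 (mod 11)
Computing: 6^1 mod 11 = 6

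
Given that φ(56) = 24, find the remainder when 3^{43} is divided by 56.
By Euler: 3^{24} ≡ 1 (mod 56) since gcd(3, 56) = 1. 43 = 1×24 + 19. So 3^{43} ≡ 3^{19} ≡ 3 (mod 56)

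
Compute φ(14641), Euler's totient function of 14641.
13310

Prime factorization: 14641 = 11^4
Using the formula φ(n) = n × Π(1 - 1/p) for each prime factor p:
φ(14641) = 14641 × (1 - 1/11)
φ(14641) = 13310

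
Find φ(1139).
1056

Prime factorization: 1139 = 17 × 67
Using the formula φ(n) = n × Π(1 - 1/p) for each prime factor p:
φ(1139) = 1139 × (1 - 1/17) × (1 - 1/67)
φ(1139) = 1056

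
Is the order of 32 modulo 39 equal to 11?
No, the actual order is 12, not 11.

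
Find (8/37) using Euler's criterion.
(8/37) = 8^{18} mod 37 = -1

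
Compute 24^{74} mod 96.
0

Using successive squaring:
Binary expansion of 74: 1001010
Powers of 24 mod 96 (each is the square of the previous):
  24^1 ≡ 24 (mod 96)
  24^2 ≡ 24² = 576 ≡ 0 (mod 96)
  24^4 ≡ 0² = 0 ≡ 0 (mod 96)
  24^8 ≡ 0² = 0 ≡ 0 (mod 96)
  24^16 ≡ 0² = 0 ≡ 0 (mod 96)
  24^32 ≡ 0² = 0 ≡ 0 (mod 96)
  24^64 ≡ 0² = 0 ≡ 0 (mod 96)
74 = 64 + 8 + 2, so 24^74 = 24^64 × 24^8 × 24^2 ≡ 0 × 0 × 0 (mod 96)
Multiplying step by step:
  0 × 0 = 0 ≡ 0 (mod 96)
  0 × 0 = 0 ≡ 0 (mod 96)
Result: 24^74 ≡ 0 (mod 96)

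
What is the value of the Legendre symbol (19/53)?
(19/53) = 19^{26} mod 53 = -1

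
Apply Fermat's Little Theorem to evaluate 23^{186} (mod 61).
52

By Fermat's Little Theorem, a^(p-1) ≡ 1 (mod p) for prime p and gcd(a, p) = 1
Here p = 61, so 23^60 ≡ 1 (mod 61)
We can reduce the exponent: 186 mod 60 = 6
So 23^186 ≡ 23^6 (mod 61)
Computing: 23^6 mod 61 = 52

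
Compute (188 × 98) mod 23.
1

(188 × 98) = 18424
18424 mod 23 = 1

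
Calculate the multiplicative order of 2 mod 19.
Powers of 2 mod 19: 2^1≡2, 2^2≡4, 2^3≡8, 2^4≡16, 2^5≡13, 2^6≡7, 2^7≡14, 2^8≡9, 2^9≡18, 2^10≡17, 2^11≡15, 2^12≡11, 2^13≡3, 2^14≡6, 2^15≡12, 2^16≡5, 2^17≡10, 2^18≡1. Order = 18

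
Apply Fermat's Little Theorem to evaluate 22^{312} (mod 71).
36

By Fermat's Little Theorem, a^(p-1) ≡ 1 (mod p) for prime p and gcd(a, p) = 1
Here p = 71, so 22^70 ≡ 1 (mod 71)
We can reduce the exponent: 312 mod 70 = 32
So 22^312 ≡ 22^32 (mod 71)
Computing: 22^32 mod 71 = 36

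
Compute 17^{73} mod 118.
87

Using successive squaring:
Binary expansion of 73: 1001001
Powers of 17 mod 118 (each is the square of the previous):
  17^1 ≡ 17 (mod 118)
  17^2 ≡ 17² = 289 ≡ 53 (mod 118)
  17^4 ≡ 53² = 2809 ≡ 95 (mod 118)
  17^8 ≡ 95² = 9025 ≡ 57 (mod 118)
  17^16 ≡ 57² = 3249 ≡ 63 (mod 118)
  17^32 ≡ 63² = 3969 ≡ 75 (mod 118)
  17^64 ≡ 75² = 5625 ≡ 79 (mod 118)
73 = 64 + 8 + 1, so 17^73 = 17^64 × 17^8 × 17^1 ≡ 79 × 57 × 17 (mod 118)
Multiplying step by step:
  79 × 57 = 4503 ≡ 19 (mod 118)
  19 × 17 = 323 ≡ 87 (mod 118)
Result: 17^73 ≡ 87 (mod 118)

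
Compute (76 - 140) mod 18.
8

(76 - 140) = -64
-64 mod 18 = 8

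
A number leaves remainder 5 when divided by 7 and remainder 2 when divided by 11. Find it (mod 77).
M = 7 × 11 = 77. M₁ = 11, y₁ ≡ 2 (mod 7). M₂ = 7, y₂ ≡ 8 (mod 11). y = 5×11×2 + 2×7×8 ≡ 68 (mod 77)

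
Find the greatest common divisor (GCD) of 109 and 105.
1

Using the Euclidean algorithm:
109 = 1 × 105 + 4
105 = 26 × 4 + 1
4 = 4 × 1 + 0

GCD(109, 105) = 1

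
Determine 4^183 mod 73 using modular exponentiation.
Using Fermat: 4^{72} ≡ 1 (mod 73). 183 ≡ 39 (mod 72). So 4^{183} ≡ 4^{39} ≡ 64 (mod 73)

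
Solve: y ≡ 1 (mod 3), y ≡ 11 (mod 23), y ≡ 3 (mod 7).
M = 3 × 23 × 7 = 483. M₁ = 161, y₁ ≡ 2 (mod 3). M₂ = 21, y₂ ≡ 11 (mod 23). M₃ = 69, y₃ ≡ 6 (mod 7). y = 1×161×2 + 11×21×11 + 3×69×6 ≡ 241 (mod 483)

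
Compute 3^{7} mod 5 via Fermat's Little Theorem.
2

By Fermat's Little Theorem, a^(p-1) ≡ 1 (mod p) for prime p and gcd(a, p) = 1
Here p = 5, so 3^4 ≡ 1 (mod 5)
We can reduce the exponent: 7 mod 4 = 3
So 3^7 ≡ 3^3 (mod 5)
Computing: 3^3 mod 5 = 2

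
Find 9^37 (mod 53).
Using repeated squaring. 37 = 32 + 4 + 1 (binary 100101). Repeated squaring mod 53: 9^1 ≡ 9; 9^2 ≡ 9² = 81 ≡ 28; 9^4 ≡ 28² = 784 ≡ 42; 9^8 ≡ 42² = 1764 ≡ 15; 9^16 ≡ 15² = 225 ≡ 13; 9^32 ≡ 13² = 169 ≡ 10. Multiply: 9^37 = 9^32 × 9^4 × 9^1 ≡ 10 × 42 × 9 (mod 53): 10 × 42 = 420 ≡ 49; 49 × 9 = 441 ≡ 17. So 9^37 ≡ 17 (mod 53).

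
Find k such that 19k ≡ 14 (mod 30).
26

Since gcd(19, 30) = 1 divides 14, a solution exists.
Multiply both sides by the inverse of 19 mod 30:
  19^(-1) mod 30 = 19
  x ≡ 19 × 14 ≡ 266 ≡ 26 (mod 30)
Verification: 19 × 26 = 494 = 16 × 30 + 14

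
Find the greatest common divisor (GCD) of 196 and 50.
2

Using the Euclidean algorithm:
196 = 3 × 50 + 46
50 = 1 × 46 + 4
46 = 11 × 4 + 2
4 = 2 × 2 + 0

GCD(196, 50) = 2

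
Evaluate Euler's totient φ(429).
240

Prime factorization: 429 = 3 × 11 × 13
Using the formula φ(n) = n × Π(1 - 1/p) for each prime factor p:
φ(429) = 429 × (1 - 1/3) × (1 - 1/11) × (1 - 1/13)
φ(429) = 240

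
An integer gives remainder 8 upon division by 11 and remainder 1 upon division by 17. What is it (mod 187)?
M = 11 × 17 = 187. M₁ = 17, y₁ ≡ 2 (mod 11). M₂ = 11, y₂ ≡ 14 (mod 17). m = 8×17×2 + 1×11×14 ≡ 52 (mod 187). The smallest positive such number is 52.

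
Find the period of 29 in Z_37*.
Powers of 29 mod 37: 29^1≡29, 29^2≡27, 29^3≡6, 29^4≡26, 29^5≡14, 29^6≡36, 29^7≡8, 29^8≡10, 29^9≡31, 29^10≡11, 29^11≡23, 29^12≡1. Order = 12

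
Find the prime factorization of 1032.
2^3 × 3 × 43

Divide by primes starting from smallest:
1032 ÷ 2 = 516
516 ÷ 2 = 258
258 ÷ 2 = 129
129 ÷ 3 = 43
43 ÷ 43 = 1

1032 = 2^3 × 3 × 43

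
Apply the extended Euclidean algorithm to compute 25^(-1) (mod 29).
Extended GCD: 25(7) + 29(-6) = 1. So 25^(-1) ≡ 7 ≡ 7 (mod 29). Verify: 25 × 7 = 175 ≡ 1 (mod 29)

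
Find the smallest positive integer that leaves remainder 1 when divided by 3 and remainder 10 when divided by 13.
M = 3 × 13 = 39. M₁ = 13, y₁ ≡ 1 (mod 3). M₂ = 3, y₂ ≡ 9 (mod 13). y = 1×13×1 + 10×3×9 ≡ 10 (mod 39). The smallest positive such number is 10.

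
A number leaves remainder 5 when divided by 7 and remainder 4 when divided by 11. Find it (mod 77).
M = 7 × 11 = 77. M₁ = 11, y₁ ≡ 2 (mod 7). M₂ = 7, y₂ ≡ 8 (mod 11). y = 5×11×2 + 4×7×8 ≡ 26 (mod 77)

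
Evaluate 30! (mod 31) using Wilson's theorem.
By Wilson's theorem, (30)! ≡ -1 ≡ 30 (mod 31)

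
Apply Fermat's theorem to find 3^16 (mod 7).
By Fermat: 3^{6} ≡ 1 (mod 7). 16 = 2×6 + 4. So 3^{16} ≡ 3^{4} ≡ 4 (mod 7)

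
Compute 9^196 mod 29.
Using Fermat: 9^{28} ≡ 1 (mod 29). 196 ≡ 0 (mod 28). So 9^{196} ≡ 9^{0} ≡ 1 (mod 29)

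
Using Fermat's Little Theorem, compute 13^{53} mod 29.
4

By Fermat's Little Theorem, a^(p-1) ≡ 1 (mod p) for prime p and gcd(a, p) = 1
Here p = 29, so 13^28 ≡ 1 (mod 29)
We can reduce the exponent: 53 mod 28 = 25
So 13^53 ≡ 13^25 (mod 29)
Computing: 13^25 mod 29 = 4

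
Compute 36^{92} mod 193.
49

Using successive squaring:
Binary expansion of 92: 1011100
Powers of 36 mod 193 (each is the square of the previous):
  36^1 ≡ 36 (mod 193)
  36^2 ≡ 36² = 1296 ≡ 138 (mod 193)
  36^4 ≡ 138² = 19044 ≡ 130 (mod 193)
  36^8 ≡ 130² = 16900 ≡ 109 (mod 193)
  36^16 ≡ 109² = 11881 ≡ 108 (mod 193)
  36^32 ≡ 108² = 11664 ≡ 84 (mod 193)
  36^64 ≡ 84² = 7056 ≡ 108 (mod 193)
92 = 64 + 16 + 8 + 4, so 36^92 = 36^64 × 36^16 × 36^8 × 36^4 ≡ 108 × 108 × 109 × 130 (mod 193)
Multiplying step by step:
  108 × 108 = 11664 ≡ 84 (mod 193)
  84 × 109 = 9156 ≡ 85 (mod 193)
  85 × 130 = 11050 ≡ 49 (mod 193)
Result: 36^92 ≡ 49 (mod 193)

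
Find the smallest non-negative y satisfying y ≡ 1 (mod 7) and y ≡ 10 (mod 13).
M = 7 × 13 = 91. M₁ = 13, y₁ ≡ 6 (mod 7). M₂ = 7, y₂ ≡ 2 (mod 13). y = 1×13×6 + 10×7×2 ≡ 36 (mod 91)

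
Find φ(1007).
936

Prime factorization: 1007 = 19 × 53
Using the formula φ(n) = n × Π(1 - 1/p) for each prime factor p:
φ(1007) = 1007 × (1 - 1/19) × (1 - 1/53)
φ(1007) = 936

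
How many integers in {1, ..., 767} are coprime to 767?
696

Prime factorization: 767 = 13 × 59
Using the formula φ(n) = n × Π(1 - 1/p) for each prime factor p:
φ(767) = 767 × (1 - 1/13) × (1 - 1/59)
φ(767) = 696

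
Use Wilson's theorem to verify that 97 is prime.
(96)! mod 97 = 96. Since this equals -1 (mod 97), Wilson confirms 97 is prime.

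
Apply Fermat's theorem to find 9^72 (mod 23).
By Fermat: 9^{22} ≡ 1 (mod 23). 72 = 3×22 + 6. So 9^{72} ≡ 9^{6} ≡ 3 (mod 23)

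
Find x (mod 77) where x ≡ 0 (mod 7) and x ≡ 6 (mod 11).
M = 7 × 11 = 77. M₁ = 11, y₁ ≡ 2 (mod 7). M₂ = 7, y₂ ≡ 8 (mod 11). x = 0×11×2 + 6×7×8 ≡ 28 (mod 77)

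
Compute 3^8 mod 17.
8 = 8 (binary 1000). Repeated squaring mod 17: 3^1 ≡ 3; 3^2 ≡ 3² = 9 ≡ 9; 3^4 ≡ 9² = 81 ≡ 13; 3^8 ≡ 13² = 169 ≡ 16. So 3^8 ≡ 16 (mod 17).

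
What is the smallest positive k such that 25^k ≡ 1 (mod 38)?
Powers of 25 mod 38: 25^1≡25, 25^2≡17, 25^3≡7, 25^4≡23, 25^5≡5, 25^6≡11, 25^7≡9, 25^8≡35, 25^9≡1. Order = 9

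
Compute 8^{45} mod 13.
8

Using successive squaring:
Binary expansion of 45: 101101
Powers of 8 mod 13 (each is the square of the previous):
  8^1 ≡ 8 (mod 13)
  8^2 ≡ 8² = 64 ≡ 12 (mod 13)
  8^4 ≡ 12² = 144 ≡ 1 (mod 13)
  8^8 ≡ 1² = 1 ≡ 1 (mod 13)
  8^16 ≡ 1² = 1 ≡ 1 (mod 13)
  8^32 ≡ 1² = 1 ≡ 1 (mod 13)
45 = 32 + 8 + 4 + 1, so 8^45 = 8^32 × 8^8 × 8^4 × 8^1 ≡ 1 × 1 × 1 × 8 (mod 13)
Multiplying step by step:
  1 × 1 = 1 ≡ 1 (mod 13)
  1 × 1 = 1 ≡ 1 (mod 13)
  1 × 8 = 8 ≡ 8 (mod 13)
Result: 8^45 ≡ 8 (mod 13)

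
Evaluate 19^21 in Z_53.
Using repeated squaring. 21 = 16 + 4 + 1 (binary 10101). Repeated squaring mod 53: 19^1 ≡ 19; 19^2 ≡ 19² = 361 ≡ 43; 19^4 ≡ 43² = 1849 ≡ 47; 19^8 ≡ 47² = 2209 ≡ 36; 19^16 ≡ 36² = 1296 ≡ 24. Multiply: 19^21 = 19^16 × 19^4 × 19^1 ≡ 24 × 47 × 19 (mod 53): 24 × 47 = 1128 ≡ 15; 15 × 19 = 285 ≡ 20. So 19^21 ≡ 20 (mod 53).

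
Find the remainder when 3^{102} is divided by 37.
By Fermat: 3^{36} ≡ 1 (mod 37). 102 = 2×36 + 30. So 3^{102} ≡ 3^{30} ≡ 10 (mod 37)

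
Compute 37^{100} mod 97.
24

Using successive squaring:
Binary expansion of 100: 1100100
Powers of 37 mod 97 (each is the square of the previous):
  37^1 ≡ 37 (mod 97)
  37^2 ≡ 37² = 1369 ≡ 11 (mod 97)
  37^4 ≡ 11² = 121 ≡ 24 (mod 97)
  37^8 ≡ 24² = 576 ≡ 91 (mod 97)
  37^16 ≡ 91² = 8281 ≡ 36 (mod 97)
  37^32 ≡ 36² = 1296 ≡ 35 (mod 97)
  37^64 ≡ 35² = 1225 ≡ 61 (mod 97)
100 = 64 + 32 + 4, so 37^100 = 37^64 × 37^32 × 37^4 ≡ 61 × 35 × 24 (mod 97)
Multiplying step by step:
  61 × 35 = 2135 ≡ 1 (mod 97)
  1 × 24 = 24 ≡ 24 (mod 97)
Result: 37^100 ≡ 24 (mod 97)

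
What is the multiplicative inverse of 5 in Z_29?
5^(-1) ≡ 6 (mod 29). Verification: 5 × 6 = 30 ≡ 1 (mod 29)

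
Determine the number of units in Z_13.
12

Prime factorization: 13 = 13
Using the formula φ(n) = n × Π(1 - 1/p) for each prime factor p:
φ(13) = 13 × (1 - 1/13)
φ(13) = 12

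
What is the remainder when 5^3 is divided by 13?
3 = 2 + 1 (binary 11). Repeated squaring mod 13: 5^1 ≡ 5; 5^2 ≡ 5² = 25 ≡ 12. Multiply: 5^3 = 5^2 × 5^1 ≡ 12 × 5 (mod 13): 12 × 5 = 60 ≡ 8. So 5^3 ≡ 8 (mod 13).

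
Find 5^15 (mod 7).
Using Fermat: 5^{6} ≡ 1 (mod 7). 15 ≡ 3 (mod 6). So 5^{15} ≡ 5^{3} ≡ 6 (mod 7)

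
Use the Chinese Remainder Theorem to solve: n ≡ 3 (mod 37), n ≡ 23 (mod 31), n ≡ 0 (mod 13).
3185

Using the Chinese Remainder Theorem:
M = product of moduli = 14911
For equation 1: M_1 = 403, 403 ≡ 33 (mod 37), inverse of 403 mod 37 is 9 (check: 33 × 9 = 297 ≡ 1 (mod 37))
For equation 2: M_2 = 481, 481 ≡ 16 (mod 31), inverse of 481 mod 31 is 2 (check: 16 × 2 = 32 ≡ 1 (mod 31))
For equation 3: M_3 = 1147, 1147 ≡ 3 (mod 13), inverse of 1147 mod 13 is 9 (check: 3 × 9 = 27 ≡ 1 (mod 13))
Combine: n ≡ Σ r_i×M_i×(M_i⁻¹ mod m_i) = 3×403×9 + 23×481×2 + 0×1147×9 = 10881 + 22126 + 0 = 33007
33007 mod 14911 = 3185
n ≡ 3185 (mod 14911)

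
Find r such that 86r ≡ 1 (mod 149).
86^(-1) ≡ 26 (mod 149). Verification: 86 × 26 = 2236 ≡ 1 (mod 149)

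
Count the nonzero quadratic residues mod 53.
For prime 53, there are (p-1)/2 = (53-1)/2 = 26 quadratic residues (excluding 0).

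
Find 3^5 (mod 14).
5 = 4 + 1 (binary 101). Repeated squaring mod 14: 3^1 ≡ 3; 3^2 ≡ 3² = 9 ≡ 9; 3^4 ≡ 9² = 81 ≡ 11. Multiply: 3^5 = 3^4 × 3^1 ≡ 11 × 3 (mod 14): 11 × 3 = 33 ≡ 5. So 3^5 ≡ 5 (mod 14).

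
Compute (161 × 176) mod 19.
7

(161 × 176) = 28336
28336 mod 19 = 7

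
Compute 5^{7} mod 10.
5

Using successive squaring:
Binary expansion of 7: 111
Powers of 5 mod 10 (each is the square of the previous):
  5^1 ≡ 5 (mod 10)
  5^2 ≡ 5² = 25 ≡ 5 (mod 10)
  5^4 ≡ 5² = 25 ≡ 5 (mod 10)
7 = 4 + 2 + 1, so 5^7 = 5^4 × 5^2 × 5^1 ≡ 5 × 5 × 5 (mod 10)
Multiplying step by step:
  5 × 5 = 25 ≡ 5 (mod 10)
  5 × 5 = 25 ≡ 5 (mod 10)
Result: 5^7 ≡ 5 (mod 10)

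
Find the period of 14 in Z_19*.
Powers of 14 mod 19: 14^1≡14, 14^2≡6, 14^3≡8, 14^4≡17, 14^5≡10, 14^6≡7, 14^7≡3, 14^8≡4, 14^9≡18, 14^10≡5, 14^11≡13, 14^12≡11, 14^13≡2, 14^14≡9, 14^15≡12, 14^16≡16, 14^17≡15, 14^18≡1. Order = 18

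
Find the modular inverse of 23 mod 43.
23^(-1) ≡ 15 (mod 43). Verification: 23 × 15 = 345 ≡ 1 (mod 43)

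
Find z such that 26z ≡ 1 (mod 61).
26^(-1) ≡ 54 (mod 61). Verification: 26 × 54 = 1404 ≡ 1 (mod 61)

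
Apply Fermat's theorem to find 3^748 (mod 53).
By Fermat: 3^{52} ≡ 1 (mod 53). 748 ≡ 20 (mod 52). So 3^{748} ≡ 3^{20} ≡ 49 (mod 53)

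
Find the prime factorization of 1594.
2 × 797

Divide by primes starting from smallest:
1594 ÷ 2 = 797
797 ÷ 797 = 1

1594 = 2 × 797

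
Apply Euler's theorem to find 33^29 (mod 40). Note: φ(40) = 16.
By Euler: 33^{16} ≡ 1 (mod 40) since gcd(33, 40) = 1. 29 = 1×16 + 13. So 33^{29} ≡ 33^{13} ≡ 33 (mod 40)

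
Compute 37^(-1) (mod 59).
8

Using Extended Euclidean Algorithm:
gcd(37, 59) = 1
Bezout coefficients: 37 × 8 + 59 × -5 = 1
So 37 × 8 ≡ 1 (mod 59)
The inverse is 8 mod 59 = 8
Verification: 37 × 8 = 296 = 5 × 59 + 1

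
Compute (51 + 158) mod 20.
9

(51 + 158) = 209
209 mod 20 = 9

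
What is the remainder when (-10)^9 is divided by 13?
(-10) ≡ 3 (mod 13). 9 = 8 + 1 (binary 1001). Repeated squaring mod 13: 3^1 ≡ 3; 3^2 ≡ 3² = 9 ≡ 9; 3^4 ≡ 9² = 81 ≡ 3; 3^8 ≡ 3² = 9 ≡ 9. Multiply: (-10)^9 ≡ 3^8 × 3^1 ≡ 9 × 3 (mod 13): 9 × 3 = 27 ≡ 1. So (-10)^9 ≡ 1 (mod 13).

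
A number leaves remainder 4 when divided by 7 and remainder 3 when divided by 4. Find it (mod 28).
M = 7 × 4 = 28. M₁ = 4, y₁ ≡ 2 (mod 7). M₂ = 7, y₂ ≡ 3 (mod 4). m = 4×4×2 + 3×7×3 ≡ 11 (mod 28)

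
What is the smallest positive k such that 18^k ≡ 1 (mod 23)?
Powers of 18 mod 23: 18^1≡18, 18^2≡2, 18^3≡13, 18^4≡4, 18^5≡3, 18^6≡8, 18^7≡6, 18^8≡16, 18^9≡12, 18^10≡9, 18^11≡1. Order = 11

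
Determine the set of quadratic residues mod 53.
QRs mod 53: {1, 4, 6, 7, 9, 10, 11, 13, 15, 16, 17, 24, 25, 28, 29, 36, 37, 38, 40, 42, 43, 44, 46, 47, 49, 52}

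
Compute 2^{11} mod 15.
8

Using successive squaring:
Binary expansion of 11: 1011
Powers of 2 mod 15 (each is the square of the previous):
  2^1 ≡ 2 (mod 15)
  2^2 ≡ 2² = 4 ≡ 4 (mod 15)
  2^4 ≡ 4² = 16 ≡ 1 (mod 15)
  2^8 ≡ 1² = 1 ≡ 1 (mod 15)
11 = 8 + 2 + 1, so 2^11 = 2^8 × 2^2 × 2^1 ≡ 1 × 4 × 2 (mod 15)
Multiplying step by step:
  1 × 4 = 4 ≡ 4 (mod 15)
  4 × 2 = 8 ≡ 8 (mod 15)
Result: 2^11 ≡ 8 (mod 15)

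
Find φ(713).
660

Prime factorization: 713 = 23 × 31
Using the formula φ(n) = n × Π(1 - 1/p) for each prime factor p:
φ(713) = 713 × (1 - 1/23) × (1 - 1/31)
φ(713) = 660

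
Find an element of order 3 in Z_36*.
13 has order 3 mod 36 since 13^{3} ≡ 1 (mod 36) and no smaller power works.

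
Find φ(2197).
2028

Prime factorization: 2197 = 13^3
Using the formula φ(n) = n × Π(1 - 1/p) for each prime factor p:
φ(2197) = 2197 × (1 - 1/13)
φ(2197) = 2028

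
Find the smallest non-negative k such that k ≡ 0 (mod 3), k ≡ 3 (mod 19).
3

Using the Chinese Remainder Theorem:
M = product of moduli = 57
For equation 1: M_1 = 19, 19 ≡ 1 (mod 3), inverse of 19 mod 3 is 1 (check: 1 × 1 = 1 ≡ 1 (mod 3))
For equation 2: M_2 = 3, 3 ≡ 3 (mod 19), inverse of 3 mod 19 is 13 (check: 3 × 13 = 39 ≡ 1 (mod 19))
Combine: k ≡ Σ r_i×M_i×(M_i⁻¹ mod m_i) = 0×19×1 + 3×3×13 = 0 + 117 = 117
117 mod 57 = 3
k ≡ 3 (mod 57)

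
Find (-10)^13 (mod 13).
Using Fermat: (-10)^{12} ≡ 1 (mod 13). 13 ≡ 1 (mod 12). So (-10)^{13} ≡ (-10)^{1} ≡ 3 (mod 13)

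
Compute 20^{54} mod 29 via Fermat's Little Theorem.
24

By Fermat's Little Theorem, a^(p-1) ≡ 1 (mod p) for prime p and gcd(a, p) = 1
Here p = 29, so 20^28 ≡ 1 (mod 29)
We can reduce the exponent: 54 mod 28 = 26
So 20^54 ≡ 20^26 (mod 29)
Computing: 20^26 mod 29 = 24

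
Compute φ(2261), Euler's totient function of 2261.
1728

Prime factorization: 2261 = 7 × 17 × 19
Using the formula φ(n) = n × Π(1 - 1/p) for each prime factor p:
φ(2261) = 2261 × (1 - 1/7) × (1 - 1/17) × (1 - 1/19)
φ(2261) = 1728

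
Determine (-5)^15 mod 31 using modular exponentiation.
Using repeated squaring. (-5) ≡ 26 (mod 31). 15 = 8 + 4 + 2 + 1 (binary 1111). Repeated squaring mod 31: 26^1 ≡ 26; 26^2 ≡ 26² = 676 ≡ 25; 26^4 ≡ 25² = 625 ≡ 5; 26^8 ≡ 5² = 25 ≡ 25. Multiply: (-5)^15 ≡ 26^8 × 26^4 × 26^2 × 26^1 ≡ 25 × 5 × 25 × 26 (mod 31): 25 × 5 = 125 ≡ 1; 1 × 25 = 25 ≡ 25; 25 × 26 = 650 ≡ 30. So (-5)^15 ≡ 30 (mod 31).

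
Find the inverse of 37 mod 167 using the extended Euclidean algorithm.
Extended GCD: 37(-9) + 167(2) = 1. So 37^(-1) ≡ 158 ≡ 158 (mod 167). Verify: 37 × 158 = 5846 ≡ 1 (mod 167)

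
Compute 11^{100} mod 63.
25

Using successive squaring:
Binary expansion of 100: 1100100
Powers of 11 mod 63 (each is the square of the previous):
  11^1 ≡ 11 (mod 63)
  11^2 ≡ 11² = 121 ≡ 58 (mod 63)
  11^4 ≡ 58² = 3364 ≡ 25 (mod 63)
  11^8 ≡ 25² = 625 ≡ 58 (mod 63)
  11^16 ≡ 58² = 3364 ≡ 25 (mod 63)
  11^32 ≡ 25² = 625 ≡ 58 (mod 63)
  11^64 ≡ 58² = 3364 ≡ 25 (mod 63)
100 = 64 + 32 + 4, so 11^100 = 11^64 × 11^32 × 11^4 ≡ 25 × 58 × 25 (mod 63)
Multiplying step by step:
  25 × 58 = 1450 ≡ 1 (mod 63)
  1 × 25 = 25 ≡ 25 (mod 63)
Result: 11^100 ≡ 25 (mod 63)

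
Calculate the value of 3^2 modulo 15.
2 = 2 (binary 10). Repeated squaring mod 15: 3^1 ≡ 3; 3^2 ≡ 3² = 9 ≡ 9. So 3^2 ≡ 9 (mod 15).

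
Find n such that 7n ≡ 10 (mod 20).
10

Since gcd(7, 20) = 1 divides 10, a solution exists.
Multiply both sides by the inverse of 7 mod 20:
  7^(-1) mod 20 = 3
  x ≡ 3 × 10 ≡ 30 ≡ 10 (mod 20)
Verification: 7 × 10 = 70 = 3 × 20 + 10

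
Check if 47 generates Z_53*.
p - 1 = 52 has prime divisors 2, 13. Check 47^(52/q) mod 53 for each: 47^(52/2) = 47^26 ≡ 1, 47^(52/13) = 47^4 ≡ 24 (mod 53). Since 47^26 ≡ 1 (mod 53), the order of 47 divides 26 (in fact the order is 13) ≠ 52, so it is not a primitive root.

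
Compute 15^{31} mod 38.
29

Using successive squaring:
Binary expansion of 31: 11111
Powers of 15 mod 38 (each is the square of the previous):
  15^1 ≡ 15 (mod 38)
  15^2 ≡ 15² = 225 ≡ 35 (mod 38)
  15^4 ≡ 35² = 1225 ≡ 9 (mod 38)
  15^8 ≡ 9² = 81 ≡ 5 (mod 38)
  15^16 ≡ 5² = 25 ≡ 25 (mod 38)
31 = 16 + 8 + 4 + 2 + 1, so 15^31 = 15^16 × 15^8 × 15^4 × 15^2 × 15^1 ≡ 25 × 5 × 9 × 35 × 15 (mod 38)
Multiplying step by step:
  25 × 5 = 125 ≡ 11 (mod 38)
  11 × 9 = 99 ≡ 23 (mod 38)
  23 × 35 = 805 ≡ 7 (mod 38)
  7 × 15 = 105 ≡ 29 (mod 38)
Result: 15^31 ≡ 29 (mod 38)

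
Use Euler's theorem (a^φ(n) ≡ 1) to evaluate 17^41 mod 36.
By Euler: 17^{12} ≡ 1 (mod 36) since gcd(17, 36) = 1. 41 = 3×12 + 5. So 17^{41} ≡ 17^{5} ≡ 17 (mod 36)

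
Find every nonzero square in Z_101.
QRs mod 101: {1, 4, 5, 6, 9, 13, 14, 16, 17, 19, 20, 21, 22, 23, 24, 25, 30, 31, 33, 36, 37, 43, 45, 47, 49, 52, 54, 56, 58, 64, 65, 68, 70, 71, 76, 77, 78, 79, 80, 81, 82, 84, 85, 87, 88, 92, 95, 96, 97, 100}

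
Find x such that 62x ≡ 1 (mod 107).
62^(-1) ≡ 19 (mod 107). Verification: 62 × 19 = 1178 ≡ 1 (mod 107)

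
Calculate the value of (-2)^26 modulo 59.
Using repeated squaring. (-2) ≡ 57 (mod 59). 26 = 16 + 8 + 2 (binary 11010). Repeated squaring mod 59: 57^1 ≡ 57; 57^2 ≡ 57² = 3249 ≡ 4; 57^4 ≡ 4² = 16 ≡ 16; 57^8 ≡ 16² = 256 ≡ 20; 57^16 ≡ 20² = 400 ≡ 46. Multiply: (-2)^26 ≡ 57^16 × 57^8 × 57^2 ≡ 46 × 20 × 4 (mod 59): 46 × 20 = 920 ≡ 35; 35 × 4 = 140 ≡ 22. So (-2)^26 ≡ 22 (mod 59).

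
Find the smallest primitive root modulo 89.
p - 1 = 88 has prime divisors 2, 11. h is a primitive root mod 89 iff h^(88/q) ≢ 1 (mod 89) for each such q.
h = 2: 2^44 ≡ 1, 2^8 ≡ 78 (mod 89); 2^44 ≡ 1, so not a primitive root.
h = 3: 3^44 ≡ 88, 3^8 ≡ 64 (mod 89); none is 1, so 3 has order 88 and is a primitive root.
The smallest primitive root mod 89 is g = 3.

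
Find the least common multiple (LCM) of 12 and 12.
12

First find GCD(12, 12) using the Euclidean algorithm:
12 = 1 × 12 + 0
GCD(12, 12) = 12

LCM formula: LCM(a, b) = (a × b) / GCD(a, b)
LCM(12, 12) = (12 × 12) / 12
LCM(12, 12) = 144 / 12
LCM(12, 12) = 12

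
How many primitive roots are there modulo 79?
24

The number of primitive roots modulo p is φ(p-1) = φ(78)
φ(78) = 24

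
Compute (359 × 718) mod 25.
12

(359 × 718) = 257762
257762 mod 25 = 12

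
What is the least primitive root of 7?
3

A primitive root g modulo p has order p-1 = 6
Prime divisors of 6: [2, 3]
g is a primitive root iff g^(6/q) ≢ 1 (mod 7) for each prime divisor q
Testing small values:
  g = 2: 2^3 ≡ 1, 2^2 ≡ 4 (mod 7) → 2^3 ≡ 1, not primitive root
  g = 3: 3^3 ≡ 6, 3^2 ≡ 2 (mod 7) → none is 1, primitive root!
The smallest primitive root is 3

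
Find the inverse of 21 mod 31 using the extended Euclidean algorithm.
Extended GCD: 21(3) + 31(-2) = 1. So 21^(-1) ≡ 3 ≡ 3 (mod 31). Verify: 21 × 3 = 63 ≡ 1 (mod 31)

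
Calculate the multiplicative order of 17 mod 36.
Powers of 17 mod 36: 17^1≡17, 17^2≡1. Order = 2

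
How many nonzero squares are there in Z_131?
For prime 131, there are (p-1)/2 = (131-1)/2 = 65 quadratic residues (excluding 0).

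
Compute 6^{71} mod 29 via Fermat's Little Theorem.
6

By Fermat's Little Theorem, a^(p-1) ≡ 1 (mod p) for prime p and gcd(a, p) = 1
Here p = 29, so 6^28 ≡ 1 (mod 29)
We can reduce the exponent: 71 mod 28 = 15
So 6^71 ≡ 6^15 (mod 29)
Computing: 6^15 mod 29 = 6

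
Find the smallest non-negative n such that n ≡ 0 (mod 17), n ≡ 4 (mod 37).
374

Using the Chinese Remainder Theorem:
M = product of moduli = 629
For equation 1: M_1 = 37, 37 ≡ 3 (mod 17), inverse of 37 mod 17 is 6 (check: 3 × 6 = 18 ≡ 1 (mod 17))
For equation 2: M_2 = 17, 17 ≡ 17 (mod 37), inverse of 17 mod 37 is 24 (check: 17 × 24 = 408 ≡ 1 (mod 37))
Combine: n ≡ Σ r_i×M_i×(M_i⁻¹ mod m_i) = 0×37×6 + 4×17×24 = 0 + 1632 = 1632
1632 mod 629 = 374
n ≡ 374 (mod 629)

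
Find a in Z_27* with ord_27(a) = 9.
4 has order 9 mod 27 since 4^{9} ≡ 1 (mod 27) and no smaller power works.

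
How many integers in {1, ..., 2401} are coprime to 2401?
2058

Prime factorization: 2401 = 7^4
Using the formula φ(n) = n × Π(1 - 1/p) for each prime factor p:
φ(2401) = 2401 × (1 - 1/7)
φ(2401) = 2058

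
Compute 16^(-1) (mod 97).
91

Using Extended Euclidean Algorithm:
gcd(16, 97) = 1
Bezout coefficients: 16 × -6 + 97 × 1 = 1
So 16 × -6 ≡ 1 (mod 97)
The inverse is -6 mod 97 = 91
Verification: 16 × 91 = 1456 = 15 × 97 + 1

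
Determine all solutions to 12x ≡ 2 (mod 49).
41

Since gcd(12, 49) = 1 divides 2, a solution exists.
Multiply both sides by the inverse of 12 mod 49:
  12^(-1) mod 49 = 45
  x ≡ 45 × 2 ≡ 90 ≡ 41 (mod 49)
Verification: 12 × 41 = 492 = 10 × 49 + 2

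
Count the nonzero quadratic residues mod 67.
For prime 67, there are (p-1)/2 = (67-1)/2 = 33 quadratic residues (excluding 0).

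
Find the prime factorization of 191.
191

Divide by primes starting from smallest:
191 ÷ 191 = 1

191 = 191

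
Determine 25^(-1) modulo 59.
25^(-1) ≡ 26 (mod 59). Verification: 25 × 26 = 650 ≡ 1 (mod 59)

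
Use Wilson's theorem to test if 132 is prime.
(131)! mod 132 = 0. Since 0 ≢ -1 (mod 132), 132 is not prime.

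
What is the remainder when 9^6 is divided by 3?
9 ≡ 0 (mod 3). 6 = 4 + 2 (binary 110). Repeated squaring mod 3: 0^1 ≡ 0; 0^2 ≡ 0² = 0 ≡ 0; 0^4 ≡ 0² = 0 ≡ 0. Multiply: 9^6 ≡ 0^4 × 0^2 ≡ 0 × 0 (mod 3): 0 × 0 = 0 ≡ 0. So 9^6 ≡ 0 (mod 3).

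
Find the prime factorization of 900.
2^2 × 3^2 × 5^2

Divide by primes starting from smallest:
900 ÷ 2 = 450
450 ÷ 2 = 225
225 ÷ 3 = 75
75 ÷ 3 = 25
25 ÷ 5 = 5
5 ÷ 5 = 1

900 = 2^2 × 3^2 × 5^2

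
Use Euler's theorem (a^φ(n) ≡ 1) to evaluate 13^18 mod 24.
By Euler: 13^{8} ≡ 1 (mod 24) since gcd(13, 24) = 1. 18 = 2×8 + 2. So 13^{18} ≡ 13^{2} ≡ 1 (mod 24)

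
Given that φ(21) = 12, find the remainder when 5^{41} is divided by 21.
By Euler: 5^{12} ≡ 1 (mod 21) since gcd(5, 21) = 1. 41 = 3×12 + 5. So 5^{41} ≡ 5^{5} ≡ 17 (mod 21)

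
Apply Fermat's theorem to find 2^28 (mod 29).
By Fermat's Little Theorem, 2^{28} ≡ 1 (mod 29) since 29 is prime and gcd(2, 29) = 1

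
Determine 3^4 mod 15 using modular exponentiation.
4 = 4 (binary 100). Repeated squaring mod 15: 3^1 ≡ 3; 3^2 ≡ 3² = 9 ≡ 9; 3^4 ≡ 9² = 81 ≡ 6. So 3^4 ≡ 6 (mod 15).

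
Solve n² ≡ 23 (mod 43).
The square roots of 23 mod 43 are 25 and 18. Verify: 25² = 625 ≡ 23 (mod 43)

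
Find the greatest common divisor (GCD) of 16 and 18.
2

Using the Euclidean algorithm:
16 = 0 × 18 + 16
18 = 1 × 16 + 2
16 = 8 × 2 + 0

GCD(16, 18) = 2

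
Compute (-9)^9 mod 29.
(-9) ≡ 20 (mod 29). 9 = 8 + 1 (binary 1001). Repeated squaring mod 29: 20^1 ≡ 20; 20^2 ≡ 20² = 400 ≡ 23; 20^4 ≡ 23² = 529 ≡ 7; 20^8 ≡ 7² = 49 ≡ 20. Multiply: (-9)^9 ≡ 20^8 × 20^1 ≡ 20 × 20 (mod 29): 20 × 20 = 400 ≡ 23. So (-9)^9 ≡ 23 (mod 29).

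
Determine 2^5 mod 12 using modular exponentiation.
5 = 4 + 1 (binary 101). Repeated squaring mod 12: 2^1 ≡ 2; 2^2 ≡ 2² = 4 ≡ 4; 2^4 ≡ 4² = 16 ≡ 4. Multiply: 2^5 = 2^4 × 2^1 ≡ 4 × 2 (mod 12): 4 × 2 = 8 ≡ 8. So 2^5 ≡ 8 (mod 12).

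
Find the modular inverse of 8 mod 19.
8^(-1) ≡ 12 (mod 19). Verification: 8 × 12 = 96 ≡ 1 (mod 19)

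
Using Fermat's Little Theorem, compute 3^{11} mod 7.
5

By Fermat's Little Theorem, a^(p-1) ≡ 1 (mod p) for prime p and gcd(a, p) = 1
Here p = 7, so 3^6 ≡ 1 (mod 7)
We can reduce the exponent: 11 mod 6 = 5
So 3^11 ≡ 3^5 (mod 7)
Computing: 3^5 mod 7 = 5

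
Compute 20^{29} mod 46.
44

Using successive squaring:
Binary expansion of 29: 11101
Powers of 20 mod 46 (each is the square of the previous):
  20^1 ≡ 20 (mod 46)
  20^2 ≡ 20² = 400 ≡ 32 (mod 46)
  20^4 ≡ 32² = 1024 ≡ 12 (mod 46)
  20^8 ≡ 12² = 144 ≡ 6 (mod 46)
  20^16 ≡ 6² = 36 ≡ 36 (mod 46)
29 = 16 + 8 + 4 + 1, so 20^29 = 20^16 × 20^8 × 20^4 × 20^1 ≡ 36 × 6 × 12 × 20 (mod 46)
Multiplying step by step:
  36 × 6 = 216 ≡ 32 (mod 46)
  32 × 12 = 384 ≡ 16 (mod 46)
  16 × 20 = 320 ≡ 44 (mod 46)
Result: 20^29 ≡ 44 (mod 46)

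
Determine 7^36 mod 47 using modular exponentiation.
Using repeated squaring. 36 = 32 + 4 (binary 100100). Repeated squaring mod 47: 7^1 ≡ 7; 7^2 ≡ 7² = 49 ≡ 2; 7^4 ≡ 2² = 4 ≡ 4; 7^8 ≡ 4² = 16 ≡ 16; 7^16 ≡ 16² = 256 ≡ 21; 7^32 ≡ 21² = 441 ≡ 18. Multiply: 7^36 = 7^32 × 7^4 ≡ 18 × 4 (mod 47): 18 × 4 = 72 ≡ 25. So 7^36 ≡ 25 (mod 47).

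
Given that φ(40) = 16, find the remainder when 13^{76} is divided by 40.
By Euler: 13^{16} ≡ 1 (mod 40) since gcd(13, 40) = 1. 76 = 4×16 + 12. So 13^{76} ≡ 13^{12} ≡ 1 (mod 40)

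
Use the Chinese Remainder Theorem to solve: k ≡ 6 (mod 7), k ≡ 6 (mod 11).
6

Using the Chinese Remainder Theorem:
M = product of moduli = 77
For equation 1: M_1 = 11, 11 ≡ 4 (mod 7), inverse of 11 mod 7 is 2 (check: 4 × 2 = 8 ≡ 1 (mod 7))
For equation 2: M_2 = 7, 7 ≡ 7 (mod 11), inverse of 7 mod 11 is 8 (check: 7 × 8 = 56 ≡ 1 (mod 11))
Combine: k ≡ Σ r_i×M_i×(M_i⁻¹ mod m_i) = 6×11×2 + 6×7×8 = 132 + 336 = 468
468 mod 77 = 6
k ≡ 6 (mod 77)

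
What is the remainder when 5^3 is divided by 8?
3 = 2 + 1 (binary 11). Repeated squaring mod 8: 5^1 ≡ 5; 5^2 ≡ 5² = 25 ≡ 1. Multiply: 5^3 = 5^2 × 5^1 ≡ 1 × 5 (mod 8): 1 × 5 = 5 ≡ 5. So 5^3 ≡ 5 (mod 8).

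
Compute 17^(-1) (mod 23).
19

Using Extended Euclidean Algorithm:
gcd(17, 23) = 1
Bezout coefficients: 17 × -4 + 23 × 3 = 1
So 17 × -4 ≡ 1 (mod 23)
The inverse is -4 mod 23 = 19
Verification: 17 × 19 = 323 = 14 × 23 + 1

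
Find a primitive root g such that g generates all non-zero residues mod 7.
p - 1 = 6 has prime divisors 2, 3. h is a primitive root mod 7 iff h^(6/q) ≢ 1 (mod 7) for each such q.
h = 2: 2^3 ≡ 1, 2^2 ≡ 4 (mod 7); 2^3 ≡ 1, so not a primitive root.
h = 3: 3^3 ≡ 6, 3^2 ≡ 2 (mod 7); none is 1, so 3 has order 6 and is a primitive root.
The smallest primitive root mod 7 is g = 3.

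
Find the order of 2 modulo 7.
Powers of 2 mod 7: 2^1≡2, 2^2≡4, 2^3≡1. Order = 3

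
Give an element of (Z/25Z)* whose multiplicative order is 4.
7 has order 4 mod 25 since 7^{4} ≡ 1 (mod 25) and no smaller power works.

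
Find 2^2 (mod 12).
2 = 2 (binary 10). Repeated squaring mod 12: 2^1 ≡ 2; 2^2 ≡ 2² = 4 ≡ 4. So 2^2 ≡ 4 (mod 12).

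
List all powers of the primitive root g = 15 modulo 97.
g^1, g^2, ..., g^{96} mod 97: {15, 31, 77, 88, 59, 12, 83, 81, 51, 86, 29, 47, 26, 2, 30, 62, 57, 79, 21, 24, 69, 65, 5, 75, 58, 94, 52, 4, 60, 27, 17, 61, 42, 48, 41, 33, 10, 53, 19, 91, 7, 8, 23, 54, 34, 25, 84, 96, 82, 66, 20, 9, 38, 85, 14, 16, 46, 11, 68, 50, 71, 95, 67, 35, 40, 18, 76, 73, 28, 32, 92, 22, 39, 3, 45, 93, 37, 70, 80, 36, 55, 49, 56, 64, 87, 44, 78, 6, 90, 89, 74, 43, 63, 72, 13, 1}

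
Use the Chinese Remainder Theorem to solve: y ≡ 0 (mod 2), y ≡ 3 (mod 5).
M = 2 × 5 = 10. M₁ = 5, y₁ ≡ 1 (mod 2). M₂ = 2, y₂ ≡ 3 (mod 5). y = 0×5×1 + 3×2×3 ≡ 8 (mod 10)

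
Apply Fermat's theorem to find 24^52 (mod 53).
By Fermat's Little Theorem, 24^{52} ≡ 1 (mod 53) since 53 is prime and gcd(24, 53) = 1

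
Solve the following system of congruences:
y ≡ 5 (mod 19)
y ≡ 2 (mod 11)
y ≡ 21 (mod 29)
2950

Using the Chinese Remainder Theorem:
M = product of moduli = 6061
For equation 1: M_1 = 319, 319 ≡ 15 (mod 19), inverse of 319 mod 19 is 14 (check: 15 × 14 = 210 ≡ 1 (mod 19))
For equation 2: M_2 = 551, 551 ≡ 1 (mod 11), inverse of 551 mod 11 is 1 (check: 1 × 1 = 1 ≡ 1 (mod 11))
For equation 3: M_3 = 209, 209 ≡ 6 (mod 29), inverse of 209 mod 29 is 5 (check: 6 × 5 = 30 ≡ 1 (mod 29))
Combine: y ≡ Σ r_i×M_i×(M_i⁻¹ mod m_i) = 5×319×14 + 2×551×1 + 21×209×5 = 22330 + 1102 + 21945 = 45377
45377 mod 6061 = 2950
y ≡ 2950 (mod 6061)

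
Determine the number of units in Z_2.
1

Prime factorization: 2 = 2
Using the formula φ(n) = n × Π(1 - 1/p) for each prime factor p:
φ(2) = 2 × (1 - 1/2)
φ(2) = 1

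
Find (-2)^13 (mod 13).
Using Fermat: (-2)^{12} ≡ 1 (mod 13). 13 ≡ 1 (mod 12). So (-2)^{13} ≡ (-2)^{1} ≡ 11 (mod 13)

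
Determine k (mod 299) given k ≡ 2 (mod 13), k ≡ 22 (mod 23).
275

Using the Chinese Remainder Theorem:
M = product of moduli = 299
For equation 1: M_1 = 23, 23 ≡ 10 (mod 13), inverse of 23 mod 13 is 4 (check: 10 × 4 = 40 ≡ 1 (mod 13))
For equation 2: M_2 = 13, 13 ≡ 13 (mod 23), inverse of 13 mod 23 is 16 (check: 13 × 16 = 208 ≡ 1 (mod 23))
Combine: k ≡ Σ r_i×M_i×(M_i⁻¹ mod m_i) = 2×23×4 + 22×13×16 = 184 + 4576 = 4760
4760 mod 299 = 275
k ≡ 275 (mod 299)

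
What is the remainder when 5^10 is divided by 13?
10 = 8 + 2 (binary 1010). Repeated squaring mod 13: 5^1 ≡ 5; 5^2 ≡ 5² = 25 ≡ 12; 5^4 ≡ 12² = 144 ≡ 1; 5^8 ≡ 1² = 1 ≡ 1. Multiply: 5^10 = 5^8 × 5^2 ≡ 1 × 12 (mod 13): 1 × 12 = 12 ≡ 12. So 5^10 ≡ 12 (mod 13).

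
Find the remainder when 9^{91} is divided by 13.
By Fermat: 9^{12} ≡ 1 (mod 13). 91 = 7×12 + 7. So 9^{91} ≡ 9^{7} ≡ 9 (mod 13)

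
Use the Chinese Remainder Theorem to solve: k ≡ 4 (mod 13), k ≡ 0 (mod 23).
M = 13 × 23 = 299. M₁ = 23, y₁ ≡ 4 (mod 13). M₂ = 13, y₂ ≡ 16 (mod 23). k = 4×23×4 + 0×13×16 ≡ 69 (mod 299)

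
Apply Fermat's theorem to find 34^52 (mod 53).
By Fermat's Little Theorem, 34^{52} ≡ 1 (mod 53) since 53 is prime and gcd(34, 53) = 1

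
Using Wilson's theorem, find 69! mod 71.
(70)! = (69)! × (70) ≡ -1 (mod 71). So (69)! ≡ -1 × (70)^(-1) ≡ (-1)×(-1) = 1 (mod 71)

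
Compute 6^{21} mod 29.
28

Using successive squaring:
Binary expansion of 21: 10101
Powers of 6 mod 29 (each is the square of the previous):
  6^1 ≡ 6 (mod 29)
  6^2 ≡ 6² = 36 ≡ 7 (mod 29)
  6^4 ≡ 7² = 49 ≡ 20 (mod 29)
  6^8 ≡ 20² = 400 ≡ 23 (mod 29)
  6^16 ≡ 23² = 529 ≡ 7 (mod 29)
21 = 16 + 4 + 1, so 6^21 = 6^16 × 6^4 × 6^1 ≡ 7 × 20 × 6 (mod 29)
Multiplying step by step:
  7 × 20 = 140 ≡ 24 (mod 29)
  24 × 6 = 144 ≡ 28 (mod 29)
Result: 6^21 ≡ 28 (mod 29)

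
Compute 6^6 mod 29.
6 = 4 + 2 (binary 110). Repeated squaring mod 29: 6^1 ≡ 6; 6^2 ≡ 6² = 36 ≡ 7; 6^4 ≡ 7² = 49 ≡ 20. Multiply: 6^6 = 6^4 × 6^2 ≡ 20 × 7 (mod 29): 20 × 7 = 140 ≡ 24. So 6^6 ≡ 24 (mod 29).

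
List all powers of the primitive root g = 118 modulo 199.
g^1, g^2, ..., g^{198} mod 199: {118, 193, 88, 36, 69, 182, 183, 102, 96, 184, 21, 90, 73, 57, 159, 56, 41, 62, 152, 26, 83, 43, 99, 140, 3, 155, 181, 65, 108, 8, 148, 151, 107, 89, 154, 63, 71, 20, 171, 79, 168, 123, 186, 58, 78, 50, 129, 98, 22, 9, 67, 145, 195, 125, 24, 46, 55, 122, 68, 64, 189, 14, 60, 115, 38, 106, 170, 160, 174, 35, 150, 188, 95, 66, 27, 2, 37, 187, 176, 72, 138, 165, 167, 5, 192, 169, 42, 180, 146, 114, 119, 112, 82, 124, 105, 52, 166, 86, 198, 81, 6, 111, 163, 130, 17, 16, 97, 103, 15, 178, 109, 126, 142, 40, 143, 158, 137, 47, 173, 116, 156, 100, 59, 196, 44, 18, 134, 91, 191, 51, 48, 92, 110, 45, 136, 128, 179, 28, 120, 31, 76, 13, 141, 121, 149, 70, 101, 177, 190, 132, 54, 4, 74, 175, 153, 144, 77, 131, 135, 10, 185, 139, 84, 161, 93, 29, 39, 25, 164, 49, 11, 104, 133, 172, 197, 162, 12, 23, 127, 61, 34, 32, 194, 7, 30, 157, 19, 53, 85, 80, 87, 117, 75, 94, 147, 33, 113, 1}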